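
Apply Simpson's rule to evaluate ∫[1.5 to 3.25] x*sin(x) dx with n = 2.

f(x) = x*sin(x)
a = 1.5, b = 3.25, n = 2
h = (b - a)/n = 0.875000

Simpson's rule: (h/3)[f(x₀) + 4f(x₁) + 2f(x₂) + ... + f(xₙ)]

x_0 = 1.5000, f(x_0) = 1.496242, coefficient = 1
x_1 = 2.3750, f(x_1) = 1.647502, coefficient = 4
x_2 = 3.2500, f(x_2) = -0.351634, coefficient = 1

I ≈ (0.875000/3) × 7.734616 = 2.255930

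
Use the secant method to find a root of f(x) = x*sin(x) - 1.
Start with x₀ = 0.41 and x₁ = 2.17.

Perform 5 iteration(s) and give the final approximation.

f(x) = x*sin(x) - 1
x₀ = 0.41, x₁ = 2.17

Secant formula: x_{n+1} = x_n - f(x_n)(x_n - x_{n-1})/(f(x_n) - f(x_{n-1}))

Iteration 1:
  f(0.410000) = -0.836570
  f(2.170000) = 0.791953
  x_2 = 2.170000 - 0.791953×(2.170000 - 0.410000)/(0.791953 - (-0.836570))
       = 1.314109
Iteration 2:
  f(2.170000) = 0.791953
  f(1.314109) = 0.271054
  x_3 = 1.314109 - 0.271054×(1.314109 - 2.170000)/(0.271054 - 0.791953)
       = 0.868739
Iteration 3:
  f(1.314109) = 0.271054
  f(0.868739) = -0.336704
  x_4 = 0.868739 - (-0.336704)×(0.868739 - 1.314109)/(-0.336704 - 0.271054)
       = 1.115479
Iteration 4:
  f(0.868739) = -0.336704
  f(1.115479) = 0.001835
  x_5 = 1.115479 - 0.001835×(1.115479 - 0.868739)/(0.001835 - (-0.336704))
       = 1.114141
Iteration 5:
  f(1.115479) = 0.001835
  f(1.114141) = -0.000022
  x_6 = 1.114141 - (-0.000022)×(1.114141 - 1.115479)/(-0.000022 - 0.001835)
       = 1.114157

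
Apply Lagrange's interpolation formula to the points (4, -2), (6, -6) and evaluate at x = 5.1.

Lagrange interpolation formula:
P(x) = Σ yᵢ × Lᵢ(x)
where Lᵢ(x) = Π_{j≠i} (x - xⱼ)/(xᵢ - xⱼ)

L_0(5.1) = (5.1 - 6)/(4 - 6) = 0.450000
L_1(5.1) = (5.1 - 4)/(6 - 4) = 0.550000

P(5.1) = (-2)×L_0(5.1) + (-6)×L_1(5.1)
P(5.1) = -4.200000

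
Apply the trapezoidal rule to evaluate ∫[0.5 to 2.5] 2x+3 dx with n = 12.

f(x) = 2x+3
a = 0.5, b = 2.5, n = 12
h = (b - a)/n = 0.166667

Trapezoidal rule: (h/2)[f(x₀) + 2f(x₁) + 2f(x₂) + ... + f(xₙ)]

x_0 = 0.5000, f(x_0) = 4.000000, coefficient = 1
x_1 = 0.6667, f(x_1) = 4.333333, coefficient = 2
x_2 = 0.8333, f(x_2) = 4.666667, coefficient = 2
x_3 = 1.0000, f(x_3) = 5.000000, coefficient = 2
x_4 = 1.1667, f(x_4) = 5.333333, coefficient = 2
x_5 = 1.3333, f(x_5) = 5.666667, coefficient = 2
x_6 = 1.5000, f(x_6) = 6.000000, coefficient = 2
x_7 = 1.6667, f(x_7) = 6.333333, coefficient = 2
x_8 = 1.8333, f(x_8) = 6.666667, coefficient = 2
x_9 = 2.0000, f(x_9) = 7.000000, coefficient = 2
x_10 = 2.1667, f(x_10) = 7.333333, coefficient = 2
x_11 = 2.3333, f(x_11) = 7.666667, coefficient = 2
x_12 = 2.5000, f(x_12) = 8.000000, coefficient = 1

I ≈ (0.166667/2) × 144.000000 = 12.000000
Exact value: 12.000000
Error: 0.000000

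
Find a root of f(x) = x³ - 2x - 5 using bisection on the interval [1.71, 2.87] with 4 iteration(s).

f(x) = x³ - 2x - 5
Initial interval: [1.71, 2.87]

Iteration 1:
  c_1 = (1.710000 + 2.870000)/2 = 2.290000
  f(c_1) = f(2.290000) = 2.428989
  f(a) × f(c) < 0, new interval: [1.710000, 2.290000]
Iteration 2:
  c_2 = (1.710000 + 2.290000)/2 = 2.000000
  f(c_2) = f(2.000000) = -1.000000
  f(a) × f(c) ≥ 0, new interval: [2.000000, 2.290000]
Iteration 3:
  c_3 = (2.000000 + 2.290000)/2 = 2.145000
  f(c_3) = f(2.145000) = 0.579199
  f(a) × f(c) < 0, new interval: [2.000000, 2.145000]
Iteration 4:
  c_4 = (2.000000 + 2.145000)/2 = 2.072500
  f(c_4) = f(2.072500) = -0.243081
  f(a) × f(c) ≥ 0, new interval: [2.072500, 2.145000]

After 4 iteration(s), the approximation is c_4 = 2.072500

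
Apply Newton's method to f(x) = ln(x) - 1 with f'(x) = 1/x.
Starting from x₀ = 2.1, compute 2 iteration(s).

f(x) = ln(x) - 1
f'(x) = 1/x
x₀ = 2.1

Newton-Raphson formula: x_{n+1} = x_n - f(x_n)/f'(x_n)

Iteration 1:
  f(2.100000) = -0.258063
  f'(2.100000) = 0.476190
  x_1 = 2.100000 - (-0.258063)/0.476190 = 2.641932
Iteration 2:
  f(2.641932) = -0.028490
  f'(2.641932) = 0.378511
  x_2 = 2.641932 - (-0.028490)/0.378511 = 2.717199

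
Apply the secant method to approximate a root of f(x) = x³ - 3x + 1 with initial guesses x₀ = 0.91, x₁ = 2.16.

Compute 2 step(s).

f(x) = x³ - 3x + 1
x₀ = 0.91, x₁ = 2.16

Secant formula: x_{n+1} = x_n - f(x_n)(x_n - x_{n-1})/(f(x_n) - f(x_{n-1}))

Iteration 1:
  f(0.910000) = -0.976429
  f(2.160000) = 4.597696
  x_2 = 2.160000 - 4.597696×(2.160000 - 0.910000)/(4.597696 - (-0.976429))
       = 1.128965
Iteration 2:
  f(2.160000) = 4.597696
  f(1.128965) = -0.947959
  x_3 = 1.128965 - (-0.947959)×(1.128965 - 2.160000)/(-0.947959 - 4.597696)
       = 1.305207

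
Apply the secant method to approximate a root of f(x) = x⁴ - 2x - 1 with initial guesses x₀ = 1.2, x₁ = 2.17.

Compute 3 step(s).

f(x) = x⁴ - 2x - 1
x₀ = 1.2, x₁ = 2.17

Secant formula: x_{n+1} = x_n - f(x_n)(x_n - x_{n-1})/(f(x_n) - f(x_{n-1}))

Iteration 1:
  f(1.200000) = -1.326400
  f(2.170000) = 16.833739
  x_2 = 2.170000 - 16.833739×(2.170000 - 1.200000)/(16.833739 - (-1.326400))
       = 1.270848
Iteration 2:
  f(2.170000) = 16.833739
  f(1.270848) = -0.933295
  x_3 = 1.270848 - (-0.933295)×(1.270848 - 2.170000)/(-0.933295 - 16.833739)
       = 1.318080
Iteration 3:
  f(1.270848) = -0.933295
  f(1.318080) = -0.617827
  x_4 = 1.318080 - (-0.617827)×(1.318080 - 1.270848)/(-0.617827 - (-0.933295))
       = 1.410582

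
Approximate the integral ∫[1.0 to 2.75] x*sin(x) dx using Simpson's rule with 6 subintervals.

f(x) = x*sin(x)
a = 1.0, b = 2.75, n = 6
h = (b - a)/n = 0.291667

Simpson's rule: (h/3)[f(x₀) + 4f(x₁) + 2f(x₂) + ... + f(xₙ)]

x_0 = 1.0000, f(x_0) = 0.841471, coefficient = 1
x_1 = 1.2917, f(x_1) = 1.241673, coefficient = 4
x_2 = 1.5833, f(x_2) = 1.583209, coefficient = 2
x_3 = 1.8750, f(x_3) = 1.788911, coefficient = 4
x_4 = 2.1667, f(x_4) = 1.793264, coefficient = 2
x_5 = 2.4583, f(x_5) = 1.552005, coefficient = 4
x_6 = 2.7500, f(x_6) = 1.049568, coefficient = 1

I ≈ (0.291667/3) × 26.974342 = 2.622505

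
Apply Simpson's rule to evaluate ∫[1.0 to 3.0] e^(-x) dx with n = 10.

f(x) = e^(-x)
a = 1.0, b = 3.0, n = 10
h = (b - a)/n = 0.200000

Simpson's rule: (h/3)[f(x₀) + 4f(x₁) + 2f(x₂) + ... + f(xₙ)]

x_0 = 1.0000, f(x_0) = 0.367879, coefficient = 1
x_1 = 1.2000, f(x_1) = 0.301194, coefficient = 4
x_2 = 1.4000, f(x_2) = 0.246597, coefficient = 2
x_3 = 1.6000, f(x_3) = 0.201897, coefficient = 4
x_4 = 1.8000, f(x_4) = 0.165299, coefficient = 2
x_5 = 2.0000, f(x_5) = 0.135335, coefficient = 4
x_6 = 2.2000, f(x_6) = 0.110803, coefficient = 2
x_7 = 2.4000, f(x_7) = 0.090718, coefficient = 4
x_8 = 2.6000, f(x_8) = 0.074274, coefficient = 2
x_9 = 2.8000, f(x_9) = 0.060810, coefficient = 4
x_10 = 3.0000, f(x_10) = 0.049787, coefficient = 1

I ≈ (0.200000/3) × 4.771428 = 0.318095
Exact value: 0.318092
Error: 0.000003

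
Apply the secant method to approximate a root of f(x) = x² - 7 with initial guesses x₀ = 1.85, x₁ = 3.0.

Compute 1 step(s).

f(x) = x² - 7
x₀ = 1.85, x₁ = 3.0

Secant formula: x_{n+1} = x_n - f(x_n)(x_n - x_{n-1})/(f(x_n) - f(x_{n-1}))

Iteration 1:
  f(1.850000) = -3.577500
  f(3.000000) = 2.000000
  x_2 = 3.000000 - 2.000000×(3.000000 - 1.850000)/(2.000000 - (-3.577500))
       = 2.587629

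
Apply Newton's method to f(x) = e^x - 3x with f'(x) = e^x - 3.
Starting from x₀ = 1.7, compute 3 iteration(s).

f(x) = e^x - 3x
f'(x) = e^x - 3
x₀ = 1.7

Newton-Raphson formula: x_{n+1} = x_n - f(x_n)/f'(x_n)

Iteration 1:
  f(1.700000) = 0.373947
  f'(1.700000) = 2.473947
  x_1 = 1.700000 - 0.373947/2.473947 = 1.548846
Iteration 2:
  f(1.548846) = 0.059498
  f'(1.548846) = 1.706036
  x_2 = 1.548846 - 0.059498/1.706036 = 1.513971
Iteration 3:
  f(1.513971) = 0.002829
  f'(1.513971) = 1.544741
  x_3 = 1.513971 - 0.002829/1.544741 = 1.512140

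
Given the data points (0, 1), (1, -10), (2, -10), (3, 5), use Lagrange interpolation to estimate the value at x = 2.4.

Lagrange interpolation formula:
P(x) = Σ yᵢ × Lᵢ(x)
where Lᵢ(x) = Π_{j≠i} (x - xⱼ)/(xᵢ - xⱼ)

L_0(2.4) = (2.4 - 1)/(0 - 1) × (2.4 - 2)/(0 - 2) × (2.4 - 3)/(0 - 3) = 0.056000
L_1(2.4) = (2.4 - 0)/(1 - 0) × (2.4 - 2)/(1 - 2) × (2.4 - 3)/(1 - 3) = -0.288000
L_2(2.4) = (2.4 - 0)/(2 - 0) × (2.4 - 1)/(2 - 1) × (2.4 - 3)/(2 - 3) = 1.008000
L_3(2.4) = (2.4 - 0)/(3 - 0) × (2.4 - 1)/(3 - 1) × (2.4 - 2)/(3 - 2) = 0.224000

P(2.4) = 1×L_0(2.4) + (-10)×L_1(2.4) + (-10)×L_2(2.4) + 5×L_3(2.4)
P(2.4) = -6.024000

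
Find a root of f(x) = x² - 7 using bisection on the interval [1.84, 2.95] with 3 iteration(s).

f(x) = x² - 7
Initial interval: [1.84, 2.95]

Iteration 1:
  c_1 = (1.840000 + 2.950000)/2 = 2.395000
  f(c_1) = f(2.395000) = -1.263975
  f(a) × f(c) ≥ 0, new interval: [2.395000, 2.950000]
Iteration 2:
  c_2 = (2.395000 + 2.950000)/2 = 2.672500
  f(c_2) = f(2.672500) = 0.142256
  f(a) × f(c) < 0, new interval: [2.395000, 2.672500]
Iteration 3:
  c_3 = (2.395000 + 2.672500)/2 = 2.533750
  f(c_3) = f(2.533750) = -0.580111
  f(a) × f(c) ≥ 0, new interval: [2.533750, 2.672500]

After 3 iteration(s), the approximation is c_3 = 2.533750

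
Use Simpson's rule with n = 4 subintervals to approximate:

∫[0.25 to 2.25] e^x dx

f(x) = e^x
a = 0.25, b = 2.25, n = 4
h = (b - a)/n = 0.500000

Simpson's rule: (h/3)[f(x₀) + 4f(x₁) + 2f(x₂) + ... + f(xₙ)]

x_0 = 0.2500, f(x_0) = 1.284025, coefficient = 1
x_1 = 0.7500, f(x_1) = 2.117000, coefficient = 4
x_2 = 1.2500, f(x_2) = 3.490343, coefficient = 2
x_3 = 1.7500, f(x_3) = 5.754603, coefficient = 4
x_4 = 2.2500, f(x_4) = 9.487736, coefficient = 1

I ≈ (0.500000/3) × 49.238858 = 8.206476
Exact value: 8.203710
Error: 0.002766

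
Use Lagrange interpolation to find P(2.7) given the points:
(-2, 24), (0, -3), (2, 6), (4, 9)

Lagrange interpolation formula:
P(x) = Σ yᵢ × Lᵢ(x)
where Lᵢ(x) = Π_{j≠i} (x - xⱼ)/(xᵢ - xⱼ)

L_0(2.7) = (2.7 - 0)/(-2 - 0) × (2.7 - 2)/(-2 - 2) × (2.7 - 4)/(-2 - 4) = 0.051188
L_1(2.7) = (2.7 - (-2))/(0 - (-2)) × (2.7 - 2)/(0 - 2) × (2.7 - 4)/(0 - 4) = -0.267313
L_2(2.7) = (2.7 - (-2))/(2 - (-2)) × (2.7 - 0)/(2 - 0) × (2.7 - 4)/(2 - 4) = 1.031062
L_3(2.7) = (2.7 - (-2))/(4 - (-2)) × (2.7 - 0)/(4 - 0) × (2.7 - 2)/(4 - 2) = 0.185063

P(2.7) = 24×L_0(2.7) + (-3)×L_1(2.7) + 6×L_2(2.7) + 9×L_3(2.7)
P(2.7) = 9.882375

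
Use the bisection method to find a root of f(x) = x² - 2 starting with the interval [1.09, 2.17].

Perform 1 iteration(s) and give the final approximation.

f(x) = x² - 2
Initial interval: [1.09, 2.17]

Iteration 1:
  c_1 = (1.090000 + 2.170000)/2 = 1.630000
  f(c_1) = f(1.630000) = 0.656900
  f(a) × f(c) < 0, new interval: [1.090000, 1.630000]

After 1 iteration(s), the approximation is c_1 = 1.630000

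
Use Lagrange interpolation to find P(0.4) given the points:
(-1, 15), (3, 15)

Lagrange interpolation formula:
P(x) = Σ yᵢ × Lᵢ(x)
where Lᵢ(x) = Π_{j≠i} (x - xⱼ)/(xᵢ - xⱼ)

L_0(0.4) = (0.4 - 3)/(-1 - 3) = 0.650000
L_1(0.4) = (0.4 - (-1))/(3 - (-1)) = 0.350000

P(0.4) = 15×L_0(0.4) + 15×L_1(0.4)
P(0.4) = 15.000000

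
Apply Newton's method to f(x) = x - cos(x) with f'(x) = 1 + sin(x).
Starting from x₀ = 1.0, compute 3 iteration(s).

f(x) = x - cos(x)
f'(x) = 1 + sin(x)
x₀ = 1.0

Newton-Raphson formula: x_{n+1} = x_n - f(x_n)/f'(x_n)

Iteration 1:
  f(1.000000) = 0.459698
  f'(1.000000) = 1.841471
  x_1 = 1.000000 - 0.459698/1.841471 = 0.750364
Iteration 2:
  f(0.750364) = 0.018923
  f'(0.750364) = 1.681905
  x_2 = 0.750364 - 0.018923/1.681905 = 0.739113
Iteration 3:
  f(0.739113) = 0.000046
  f'(0.739113) = 1.673633
  x_3 = 0.739113 - 0.000046/1.673633 = 0.739085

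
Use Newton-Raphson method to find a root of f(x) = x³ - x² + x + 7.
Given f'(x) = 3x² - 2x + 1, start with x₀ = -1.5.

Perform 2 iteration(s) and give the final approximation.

f(x) = x³ - x² + x + 7
f'(x) = 3x² - 2x + 1
x₀ = -1.5

Newton-Raphson formula: x_{n+1} = x_n - f(x_n)/f'(x_n)

Iteration 1:
  f(-1.500000) = -0.125000
  f'(-1.500000) = 10.750000
  x_1 = -1.500000 - (-0.125000)/10.750000 = -1.488372
Iteration 2:
  f(-1.488372) = -0.000742
  f'(-1.488372) = 10.622499
  x_2 = -1.488372 - (-0.000742)/10.622499 = -1.488302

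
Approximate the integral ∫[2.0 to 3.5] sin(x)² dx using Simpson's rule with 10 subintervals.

f(x) = sin(x)²
a = 2.0, b = 3.5, n = 10
h = (b - a)/n = 0.150000

Simpson's rule: (h/3)[f(x₀) + 4f(x₁) + 2f(x₂) + ... + f(xₙ)]

x_0 = 2.0000, f(x_0) = 0.826822, coefficient = 1
x_1 = 2.1500, f(x_1) = 0.700400, coefficient = 4
x_2 = 2.3000, f(x_2) = 0.556076, coefficient = 2
x_3 = 2.4500, f(x_3) = 0.406744, coefficient = 4
x_4 = 2.6000, f(x_4) = 0.265742, coefficient = 2
x_5 = 2.7500, f(x_5) = 0.145665, coefficient = 4
x_6 = 2.9000, f(x_6) = 0.057240, coefficient = 2
x_7 = 3.0500, f(x_7) = 0.008366, coefficient = 4
x_8 = 3.2000, f(x_8) = 0.003408, coefficient = 2
x_9 = 3.3500, f(x_9) = 0.042808, coefficient = 4
x_10 = 3.5000, f(x_10) = 0.123049, coefficient = 1

I ≈ (0.150000/3) × 7.930733 = 0.396537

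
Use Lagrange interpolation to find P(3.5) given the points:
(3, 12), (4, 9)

Lagrange interpolation formula:
P(x) = Σ yᵢ × Lᵢ(x)
where Lᵢ(x) = Π_{j≠i} (x - xⱼ)/(xᵢ - xⱼ)

L_0(3.5) = (3.5 - 4)/(3 - 4) = 0.500000
L_1(3.5) = (3.5 - 3)/(4 - 3) = 0.500000

P(3.5) = 12×L_0(3.5) + 9×L_1(3.5)
P(3.5) = 10.500000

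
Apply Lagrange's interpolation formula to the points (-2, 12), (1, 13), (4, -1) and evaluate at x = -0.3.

Lagrange interpolation formula:
P(x) = Σ yᵢ × Lᵢ(x)
where Lᵢ(x) = Π_{j≠i} (x - xⱼ)/(xᵢ - xⱼ)

L_0(-0.3) = (-0.3 - 1)/(-2 - 1) × (-0.3 - 4)/(-2 - 4) = 0.310556
L_1(-0.3) = (-0.3 - (-2))/(1 - (-2)) × (-0.3 - 4)/(1 - 4) = 0.812222
L_2(-0.3) = (-0.3 - (-2))/(4 - (-2)) × (-0.3 - 1)/(4 - 1) = -0.122778

P(-0.3) = 12×L_0(-0.3) + 13×L_1(-0.3) + (-1)×L_2(-0.3)
P(-0.3) = 14.408333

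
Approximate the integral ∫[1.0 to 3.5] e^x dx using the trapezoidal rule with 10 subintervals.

f(x) = e^x
a = 1.0, b = 3.5, n = 10
h = (b - a)/n = 0.250000

Trapezoidal rule: (h/2)[f(x₀) + 2f(x₁) + 2f(x₂) + ... + f(xₙ)]

x_0 = 1.0000, f(x_0) = 2.718282, coefficient = 1
x_1 = 1.2500, f(x_1) = 3.490343, coefficient = 2
x_2 = 1.5000, f(x_2) = 4.481689, coefficient = 2
x_3 = 1.7500, f(x_3) = 5.754603, coefficient = 2
x_4 = 2.0000, f(x_4) = 7.389056, coefficient = 2
x_5 = 2.2500, f(x_5) = 9.487736, coefficient = 2
x_6 = 2.5000, f(x_6) = 12.182494, coefficient = 2
x_7 = 2.7500, f(x_7) = 15.642632, coefficient = 2
x_8 = 3.0000, f(x_8) = 20.085537, coefficient = 2
x_9 = 3.2500, f(x_9) = 25.790340, coefficient = 2
x_10 = 3.5000, f(x_10) = 33.115452, coefficient = 1

I ≈ (0.250000/2) × 244.442592 = 30.555324
Exact value: 30.397170
Error: 0.158154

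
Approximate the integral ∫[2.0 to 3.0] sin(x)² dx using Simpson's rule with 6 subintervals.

f(x) = sin(x)²
a = 2.0, b = 3.0, n = 6
h = (b - a)/n = 0.166667

Simpson's rule: (h/3)[f(x₀) + 4f(x₁) + 2f(x₂) + ... + f(xₙ)]

x_0 = 2.0000, f(x_0) = 0.826822, coefficient = 1
x_1 = 2.1667, f(x_1) = 0.685022, coefficient = 4
x_2 = 2.3333, f(x_2) = 0.522853, coefficient = 2
x_3 = 2.5000, f(x_3) = 0.358169, coefficient = 4
x_4 = 2.6667, f(x_4) = 0.209098, coefficient = 2
x_5 = 2.8333, f(x_5) = 0.092052, coefficient = 4
x_6 = 3.0000, f(x_6) = 0.019915, coefficient = 1

I ≈ (0.166667/3) × 6.851609 = 0.380645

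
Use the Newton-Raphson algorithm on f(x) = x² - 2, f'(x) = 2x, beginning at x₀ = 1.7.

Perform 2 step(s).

f(x) = x² - 2
f'(x) = 2x
x₀ = 1.7

Newton-Raphson formula: x_{n+1} = x_n - f(x_n)/f'(x_n)

Iteration 1:
  f(1.700000) = 0.890000
  f'(1.700000) = 3.400000
  x_1 = 1.700000 - 0.890000/3.400000 = 1.438235
Iteration 2:
  f(1.438235) = 0.068521
  f'(1.438235) = 2.876471
  x_2 = 1.438235 - 0.068521/2.876471 = 1.414414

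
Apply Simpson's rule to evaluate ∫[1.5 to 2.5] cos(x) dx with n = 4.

f(x) = cos(x)
a = 1.5, b = 2.5, n = 4
h = (b - a)/n = 0.250000

Simpson's rule: (h/3)[f(x₀) + 4f(x₁) + 2f(x₂) + ... + f(xₙ)]

x_0 = 1.5000, f(x_0) = 0.070737, coefficient = 1
x_1 = 1.7500, f(x_1) = -0.178246, coefficient = 4
x_2 = 2.0000, f(x_2) = -0.416147, coefficient = 2
x_3 = 2.2500, f(x_3) = -0.628174, coefficient = 4
x_4 = 2.5000, f(x_4) = -0.801144, coefficient = 1

I ≈ (0.250000/3) × -4.788379 = -0.399032
Exact value: -0.399023
Error: 0.000009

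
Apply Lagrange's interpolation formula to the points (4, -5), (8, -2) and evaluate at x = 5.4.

Lagrange interpolation formula:
P(x) = Σ yᵢ × Lᵢ(x)
where Lᵢ(x) = Π_{j≠i} (x - xⱼ)/(xᵢ - xⱼ)

L_0(5.4) = (5.4 - 8)/(4 - 8) = 0.650000
L_1(5.4) = (5.4 - 4)/(8 - 4) = 0.350000

P(5.4) = (-5)×L_0(5.4) + (-2)×L_1(5.4)
P(5.4) = -3.950000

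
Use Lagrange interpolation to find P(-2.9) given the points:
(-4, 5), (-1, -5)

Lagrange interpolation formula:
P(x) = Σ yᵢ × Lᵢ(x)
where Lᵢ(x) = Π_{j≠i} (x - xⱼ)/(xᵢ - xⱼ)

L_0(-2.9) = (-2.9 - (-1))/(-4 - (-1)) = 0.633333
L_1(-2.9) = (-2.9 - (-4))/(-1 - (-4)) = 0.366667

P(-2.9) = 5×L_0(-2.9) + (-5)×L_1(-2.9)
P(-2.9) = 1.333333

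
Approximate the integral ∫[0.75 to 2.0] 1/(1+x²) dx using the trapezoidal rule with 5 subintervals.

f(x) = 1/(1+x²)
a = 0.75, b = 2.0, n = 5
h = (b - a)/n = 0.250000

Trapezoidal rule: (h/2)[f(x₀) + 2f(x₁) + 2f(x₂) + ... + f(xₙ)]

x_0 = 0.7500, f(x_0) = 0.640000, coefficient = 1
x_1 = 1.0000, f(x_1) = 0.500000, coefficient = 2
x_2 = 1.2500, f(x_2) = 0.390244, coefficient = 2
x_3 = 1.5000, f(x_3) = 0.307692, coefficient = 2
x_4 = 1.7500, f(x_4) = 0.246154, coefficient = 2
x_5 = 2.0000, f(x_5) = 0.200000, coefficient = 1

I ≈ (0.250000/2) × 3.728180 = 0.466023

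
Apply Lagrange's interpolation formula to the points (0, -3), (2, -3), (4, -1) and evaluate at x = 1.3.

Lagrange interpolation formula:
P(x) = Σ yᵢ × Lᵢ(x)
where Lᵢ(x) = Π_{j≠i} (x - xⱼ)/(xᵢ - xⱼ)

L_0(1.3) = (1.3 - 2)/(0 - 2) × (1.3 - 4)/(0 - 4) = 0.236250
L_1(1.3) = (1.3 - 0)/(2 - 0) × (1.3 - 4)/(2 - 4) = 0.877500
L_2(1.3) = (1.3 - 0)/(4 - 0) × (1.3 - 2)/(4 - 2) = -0.113750

P(1.3) = (-3)×L_0(1.3) + (-3)×L_1(1.3) + (-1)×L_2(1.3)
P(1.3) = -3.227500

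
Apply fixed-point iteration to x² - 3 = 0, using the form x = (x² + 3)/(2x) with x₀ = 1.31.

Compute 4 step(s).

Equation: x² - 3 = 0
Fixed-point form: x = (x² + 3)/(2x)
x₀ = 1.31

x_1 = g(1.310000) = 1.800038
x_2 = g(1.800038) = 1.733335
x_3 = g(1.733335) = 1.732051
x_4 = g(1.732051) = 1.732051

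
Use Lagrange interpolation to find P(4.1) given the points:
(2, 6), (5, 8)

Lagrange interpolation formula:
P(x) = Σ yᵢ × Lᵢ(x)
where Lᵢ(x) = Π_{j≠i} (x - xⱼ)/(xᵢ - xⱼ)

L_0(4.1) = (4.1 - 5)/(2 - 5) = 0.300000
L_1(4.1) = (4.1 - 2)/(5 - 2) = 0.700000

P(4.1) = 6×L_0(4.1) + 8×L_1(4.1)
P(4.1) = 7.400000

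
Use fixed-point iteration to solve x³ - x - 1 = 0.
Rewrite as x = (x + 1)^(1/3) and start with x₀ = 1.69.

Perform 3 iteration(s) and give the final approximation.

Equation: x³ - x - 1 = 0
Fixed-point form: x = (x + 1)^(1/3)
x₀ = 1.69

x_1 = g(1.690000) = 1.390755
x_2 = g(1.390755) = 1.337145
x_3 = g(1.337145) = 1.327074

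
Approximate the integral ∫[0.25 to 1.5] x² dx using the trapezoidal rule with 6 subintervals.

f(x) = x²
a = 0.25, b = 1.5, n = 6
h = (b - a)/n = 0.208333

Trapezoidal rule: (h/2)[f(x₀) + 2f(x₁) + 2f(x₂) + ... + f(xₙ)]

x_0 = 0.2500, f(x_0) = 0.062500, coefficient = 1
x_1 = 0.4583, f(x_1) = 0.210069, coefficient = 2
x_2 = 0.6667, f(x_2) = 0.444444, coefficient = 2
x_3 = 0.8750, f(x_3) = 0.765625, coefficient = 2
x_4 = 1.0833, f(x_4) = 1.173611, coefficient = 2
x_5 = 1.2917, f(x_5) = 1.668403, coefficient = 2
x_6 = 1.5000, f(x_6) = 2.250000, coefficient = 1

I ≈ (0.208333/2) × 10.836806 = 1.128834
Exact value: 1.119792
Error: 0.009042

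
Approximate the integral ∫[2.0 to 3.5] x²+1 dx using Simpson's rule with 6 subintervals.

f(x) = x²+1
a = 2.0, b = 3.5, n = 6
h = (b - a)/n = 0.250000

Simpson's rule: (h/3)[f(x₀) + 4f(x₁) + 2f(x₂) + ... + f(xₙ)]

x_0 = 2.0000, f(x_0) = 5.000000, coefficient = 1
x_1 = 2.2500, f(x_1) = 6.062500, coefficient = 4
x_2 = 2.5000, f(x_2) = 7.250000, coefficient = 2
x_3 = 2.7500, f(x_3) = 8.562500, coefficient = 4
x_4 = 3.0000, f(x_4) = 10.000000, coefficient = 2
x_5 = 3.2500, f(x_5) = 11.562500, coefficient = 4
x_6 = 3.5000, f(x_6) = 13.250000, coefficient = 1

I ≈ (0.250000/3) × 157.500000 = 13.125000
Exact value: 13.125000
Error: 0.000000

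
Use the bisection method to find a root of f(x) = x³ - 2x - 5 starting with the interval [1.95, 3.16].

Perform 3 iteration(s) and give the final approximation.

f(x) = x³ - 2x - 5
Initial interval: [1.95, 3.16]

Iteration 1:
  c_1 = (1.950000 + 3.160000)/2 = 2.555000
  f(c_1) = f(2.555000) = 6.569104
  f(a) × f(c) < 0, new interval: [1.950000, 2.555000]
Iteration 2:
  c_2 = (1.950000 + 2.555000)/2 = 2.252500
  f(c_2) = f(2.252500) = 1.923636
  f(a) × f(c) < 0, new interval: [1.950000, 2.252500]
Iteration 3:
  c_3 = (1.950000 + 2.252500)/2 = 2.101250
  f(c_3) = f(2.101250) = 0.075047
  f(a) × f(c) < 0, new interval: [1.950000, 2.101250]

After 3 iteration(s), the approximation is c_3 = 2.101250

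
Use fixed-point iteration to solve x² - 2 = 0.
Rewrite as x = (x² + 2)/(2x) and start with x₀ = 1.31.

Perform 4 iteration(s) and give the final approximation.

Equation: x² - 2 = 0
Fixed-point form: x = (x² + 2)/(2x)
x₀ = 1.31

x_1 = g(1.310000) = 1.418359
x_2 = g(1.418359) = 1.414220
x_3 = g(1.414220) = 1.414214
x_4 = g(1.414214) = 1.414214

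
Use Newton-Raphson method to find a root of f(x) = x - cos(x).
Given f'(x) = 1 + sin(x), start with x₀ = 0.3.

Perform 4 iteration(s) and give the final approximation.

f(x) = x - cos(x)
f'(x) = 1 + sin(x)
x₀ = 0.3

Newton-Raphson formula: x_{n+1} = x_n - f(x_n)/f'(x_n)

Iteration 1:
  f(0.300000) = -0.655336
  f'(0.300000) = 1.295520
  x_1 = 0.300000 - (-0.655336)/1.295520 = 0.805848
Iteration 2:
  f(0.805848) = 0.113349
  f'(0.805848) = 1.721418
  x_2 = 0.805848 - 0.113349/1.721418 = 0.740002
Iteration 3:
  f(0.740002) = 0.001535
  f'(0.740002) = 1.674289
  x_3 = 0.740002 - 0.001535/1.674289 = 0.739085
Iteration 4:
  f(0.739085) = 0.000000
  f'(0.739085) = 1.673612
  x_4 = 0.739085 - 0.000000/1.673612 = 0.739085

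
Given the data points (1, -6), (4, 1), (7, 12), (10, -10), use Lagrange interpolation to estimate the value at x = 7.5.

Lagrange interpolation formula:
P(x) = Σ yᵢ × Lᵢ(x)
where Lᵢ(x) = Π_{j≠i} (x - xⱼ)/(xᵢ - xⱼ)

L_0(7.5) = (7.5 - 4)/(1 - 4) × (7.5 - 7)/(1 - 7) × (7.5 - 10)/(1 - 10) = 0.027006
L_1(7.5) = (7.5 - 1)/(4 - 1) × (7.5 - 7)/(4 - 7) × (7.5 - 10)/(4 - 10) = -0.150463
L_2(7.5) = (7.5 - 1)/(7 - 1) × (7.5 - 4)/(7 - 4) × (7.5 - 10)/(7 - 10) = 1.053241
L_3(7.5) = (7.5 - 1)/(10 - 1) × (7.5 - 4)/(10 - 4) × (7.5 - 7)/(10 - 7) = 0.070216

P(7.5) = (-6)×L_0(7.5) + 1×L_1(7.5) + 12×L_2(7.5) + (-10)×L_3(7.5)
P(7.5) = 11.624228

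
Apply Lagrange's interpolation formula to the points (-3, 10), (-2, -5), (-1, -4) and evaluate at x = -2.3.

Lagrange interpolation formula:
P(x) = Σ yᵢ × Lᵢ(x)
where Lᵢ(x) = Π_{j≠i} (x - xⱼ)/(xᵢ - xⱼ)

L_0(-2.3) = (-2.3 - (-2))/(-3 - (-2)) × (-2.3 - (-1))/(-3 - (-1)) = 0.195000
L_1(-2.3) = (-2.3 - (-3))/(-2 - (-3)) × (-2.3 - (-1))/(-2 - (-1)) = 0.910000
L_2(-2.3) = (-2.3 - (-3))/(-1 - (-3)) × (-2.3 - (-2))/(-1 - (-2)) = -0.105000

P(-2.3) = 10×L_0(-2.3) + (-5)×L_1(-2.3) + (-4)×L_2(-2.3)
P(-2.3) = -2.180000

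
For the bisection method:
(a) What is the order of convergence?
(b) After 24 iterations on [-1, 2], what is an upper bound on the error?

(a) Bisection has linear (order 1) convergence; the error is halved each step.

(b) Error bound = (b-a)/2^n = (2 - (-1))/2^{24}
    = 3/2^{24}

(a) 1 (linear); (b) error ≤ 1.79e-07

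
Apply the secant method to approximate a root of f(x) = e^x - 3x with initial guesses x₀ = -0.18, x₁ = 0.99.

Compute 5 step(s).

f(x) = e^x - 3x
x₀ = -0.18, x₁ = 0.99

Secant formula: x_{n+1} = x_n - f(x_n)(x_n - x_{n-1})/(f(x_n) - f(x_{n-1}))

Iteration 1:
  f(-0.180000) = 1.375270
  f(0.990000) = -0.278766
  x_2 = 0.990000 - (-0.278766)×(0.990000 - (-0.180000))/(-0.278766 - 1.375270)
       = 0.792812
Iteration 2:
  f(0.990000) = -0.278766
  f(0.792812) = -0.168835
  x_3 = 0.792812 - (-0.168835)×(0.792812 - 0.990000)/(-0.168835 - (-0.278766))
       = 0.489964
Iteration 3:
  f(0.792812) = -0.168835
  f(0.489964) = 0.162365
  x_4 = 0.489964 - 0.162365×(0.489964 - 0.792812)/(0.162365 - (-0.168835))
       = 0.638430
Iteration 4:
  f(0.489964) = 0.162365
  f(0.638430) = -0.021784
  x_5 = 0.638430 - (-0.021784)×(0.638430 - 0.489964)/(-0.021784 - 0.162365)
       = 0.620867
Iteration 5:
  f(0.638430) = -0.021784
  f(0.620867) = -0.002061
  x_6 = 0.620867 - (-0.002061)×(0.620867 - 0.638430)/(-0.002061 - (-0.021784))
       = 0.619032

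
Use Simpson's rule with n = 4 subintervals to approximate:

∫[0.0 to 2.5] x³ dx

f(x) = x³
a = 0.0, b = 2.5, n = 4
h = (b - a)/n = 0.625000

Simpson's rule: (h/3)[f(x₀) + 4f(x₁) + 2f(x₂) + ... + f(xₙ)]

x_0 = 0.0000, f(x_0) = 0.000000, coefficient = 1
x_1 = 0.6250, f(x_1) = 0.244141, coefficient = 4
x_2 = 1.2500, f(x_2) = 1.953125, coefficient = 2
x_3 = 1.8750, f(x_3) = 6.591797, coefficient = 4
x_4 = 2.5000, f(x_4) = 15.625000, coefficient = 1

I ≈ (0.625000/3) × 46.875000 = 9.765625
Exact value: 9.765625
Error: 0.000000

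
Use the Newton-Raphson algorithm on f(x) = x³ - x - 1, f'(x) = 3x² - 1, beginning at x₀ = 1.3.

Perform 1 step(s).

f(x) = x³ - x - 1
f'(x) = 3x² - 1
x₀ = 1.3

Newton-Raphson formula: x_{n+1} = x_n - f(x_n)/f'(x_n)

Iteration 1:
  f(1.300000) = -0.103000
  f'(1.300000) = 4.070000
  x_1 = 1.300000 - (-0.103000)/4.070000 = 1.325307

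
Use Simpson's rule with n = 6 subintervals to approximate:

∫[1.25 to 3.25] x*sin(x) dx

f(x) = x*sin(x)
a = 1.25, b = 3.25, n = 6
h = (b - a)/n = 0.333333

Simpson's rule: (h/3)[f(x₀) + 4f(x₁) + 2f(x₂) + ... + f(xₙ)]

x_0 = 1.2500, f(x_0) = 1.186231, coefficient = 1
x_1 = 1.5833, f(x_1) = 1.583209, coefficient = 4
x_2 = 1.9167, f(x_2) = 1.803163, coefficient = 2
x_3 = 2.2500, f(x_3) = 1.750665, coefficient = 4
x_4 = 2.5833, f(x_4) = 1.368419, coefficient = 2
x_5 = 2.9167, f(x_5) = 0.650516, coefficient = 4
x_6 = 3.2500, f(x_6) = -0.351634, coefficient = 1

I ≈ (0.333333/3) × 23.115321 = 2.568369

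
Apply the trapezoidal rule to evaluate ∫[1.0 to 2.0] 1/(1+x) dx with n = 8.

f(x) = 1/(1+x)
a = 1.0, b = 2.0, n = 8
h = (b - a)/n = 0.125000

Trapezoidal rule: (h/2)[f(x₀) + 2f(x₁) + 2f(x₂) + ... + f(xₙ)]

x_0 = 1.0000, f(x_0) = 0.500000, coefficient = 1
x_1 = 1.1250, f(x_1) = 0.470588, coefficient = 2
x_2 = 1.2500, f(x_2) = 0.444444, coefficient = 2
x_3 = 1.3750, f(x_3) = 0.421053, coefficient = 2
x_4 = 1.5000, f(x_4) = 0.400000, coefficient = 2
x_5 = 1.6250, f(x_5) = 0.380952, coefficient = 2
x_6 = 1.7500, f(x_6) = 0.363636, coefficient = 2
x_7 = 1.8750, f(x_7) = 0.347826, coefficient = 2
x_8 = 2.0000, f(x_8) = 0.333333, coefficient = 1

I ≈ (0.125000/2) × 6.490334 = 0.405646
Exact value: 0.405465
Error: 0.000181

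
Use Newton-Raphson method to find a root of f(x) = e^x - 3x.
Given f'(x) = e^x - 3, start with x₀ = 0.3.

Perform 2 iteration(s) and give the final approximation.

f(x) = e^x - 3x
f'(x) = e^x - 3
x₀ = 0.3

Newton-Raphson formula: x_{n+1} = x_n - f(x_n)/f'(x_n)

Iteration 1:
  f(0.300000) = 0.449859
  f'(0.300000) = -1.650141
  x_1 = 0.300000 - 0.449859/(-1.650141) = 0.572618
Iteration 2:
  f(0.572618) = 0.055048
  f'(0.572618) = -1.227097
  x_2 = 0.572618 - 0.055048/(-1.227097) = 0.617479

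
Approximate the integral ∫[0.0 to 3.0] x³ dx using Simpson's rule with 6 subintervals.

f(x) = x³
a = 0.0, b = 3.0, n = 6
h = (b - a)/n = 0.500000

Simpson's rule: (h/3)[f(x₀) + 4f(x₁) + 2f(x₂) + ... + f(xₙ)]

x_0 = 0.0000, f(x_0) = 0.000000, coefficient = 1
x_1 = 0.5000, f(x_1) = 0.125000, coefficient = 4
x_2 = 1.0000, f(x_2) = 1.000000, coefficient = 2
x_3 = 1.5000, f(x_3) = 3.375000, coefficient = 4
x_4 = 2.0000, f(x_4) = 8.000000, coefficient = 2
x_5 = 2.5000, f(x_5) = 15.625000, coefficient = 4
x_6 = 3.0000, f(x_6) = 27.000000, coefficient = 1

I ≈ (0.500000/3) × 121.500000 = 20.250000
Exact value: 20.250000
Error: 0.000000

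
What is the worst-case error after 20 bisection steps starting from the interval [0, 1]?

Bisection error bound: |error| ≤ (b-a)/2^n
|error| ≤ (1 - 0)/2^20 = 1/2^20
|error| ≤ 0.0000009537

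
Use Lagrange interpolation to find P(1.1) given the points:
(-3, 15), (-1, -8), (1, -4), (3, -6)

Lagrange interpolation formula:
P(x) = Σ yᵢ × Lᵢ(x)
where Lᵢ(x) = Π_{j≠i} (x - xⱼ)/(xᵢ - xⱼ)

L_0(1.1) = (1.1 - (-1))/(-3 - (-1)) × (1.1 - 1)/(-3 - 1) × (1.1 - 3)/(-3 - 3) = 0.008313
L_1(1.1) = (1.1 - (-3))/(-1 - (-3)) × (1.1 - 1)/(-1 - 1) × (1.1 - 3)/(-1 - 3) = -0.048688
L_2(1.1) = (1.1 - (-3))/(1 - (-3)) × (1.1 - (-1))/(1 - (-1)) × (1.1 - 3)/(1 - 3) = 1.022437
L_3(1.1) = (1.1 - (-3))/(3 - (-3)) × (1.1 - (-1))/(3 - (-1)) × (1.1 - 1)/(3 - 1) = 0.017938

P(1.1) = 15×L_0(1.1) + (-8)×L_1(1.1) + (-4)×L_2(1.1) + (-6)×L_3(1.1)
P(1.1) = -3.683187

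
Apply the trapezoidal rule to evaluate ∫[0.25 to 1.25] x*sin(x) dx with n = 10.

f(x) = x*sin(x)
a = 0.25, b = 1.25, n = 10
h = (b - a)/n = 0.100000

Trapezoidal rule: (h/2)[f(x₀) + 2f(x₁) + 2f(x₂) + ... + f(xₙ)]

x_0 = 0.2500, f(x_0) = 0.061851, coefficient = 1
x_1 = 0.3500, f(x_1) = 0.120014, coefficient = 2
x_2 = 0.4500, f(x_2) = 0.195734, coefficient = 2
x_3 = 0.5500, f(x_3) = 0.287478, coefficient = 2
x_4 = 0.6500, f(x_4) = 0.393371, coefficient = 2
x_5 = 0.7500, f(x_5) = 0.511229, coefficient = 2
x_6 = 0.8500, f(x_6) = 0.638588, coefficient = 2
x_7 = 0.9500, f(x_7) = 0.772745, coefficient = 2
x_8 = 1.0500, f(x_8) = 0.910794, coefficient = 2
x_9 = 1.1500, f(x_9) = 1.049679, coefficient = 2
x_10 = 1.2500, f(x_10) = 1.186231, coefficient = 1

I ≈ (0.100000/2) × 11.007348 = 0.550367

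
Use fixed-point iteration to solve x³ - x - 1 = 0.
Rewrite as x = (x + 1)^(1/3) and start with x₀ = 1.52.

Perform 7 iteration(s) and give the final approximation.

Equation: x³ - x - 1 = 0
Fixed-point form: x = (x + 1)^(1/3)
x₀ = 1.52

x_1 = g(1.520000) = 1.360818
x_2 = g(1.360818) = 1.331540
x_3 = g(1.331540) = 1.326013
x_4 = g(1.326013) = 1.324964
x_5 = g(1.324964) = 1.324765
x_6 = g(1.324765) = 1.324727
x_7 = g(1.324727) = 1.324720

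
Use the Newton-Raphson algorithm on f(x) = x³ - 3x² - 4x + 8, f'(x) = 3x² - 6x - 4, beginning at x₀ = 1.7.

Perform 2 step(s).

f(x) = x³ - 3x² - 4x + 8
f'(x) = 3x² - 6x - 4
x₀ = 1.7

Newton-Raphson formula: x_{n+1} = x_n - f(x_n)/f'(x_n)

Iteration 1:
  f(1.700000) = -2.557000
  f'(1.700000) = -5.530000
  x_1 = 1.700000 - (-2.557000)/(-5.530000) = 1.237613
Iteration 2:
  f(1.237613) = 0.350124
  f'(1.237613) = -6.830620
  x_2 = 1.237613 - 0.350124/(-6.830620) = 1.288871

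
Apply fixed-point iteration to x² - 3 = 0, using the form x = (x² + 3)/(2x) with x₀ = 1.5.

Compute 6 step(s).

Equation: x² - 3 = 0
Fixed-point form: x = (x² + 3)/(2x)
x₀ = 1.5

x_1 = g(1.500000) = 1.750000
x_2 = g(1.750000) = 1.732143
x_3 = g(1.732143) = 1.732051
x_4 = g(1.732051) = 1.732051
x_5 = g(1.732051) = 1.732051
x_6 = g(1.732051) = 1.732051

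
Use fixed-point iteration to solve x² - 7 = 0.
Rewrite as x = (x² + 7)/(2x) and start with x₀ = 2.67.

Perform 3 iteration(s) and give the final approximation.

Equation: x² - 7 = 0
Fixed-point form: x = (x² + 7)/(2x)
x₀ = 2.67

x_1 = g(2.670000) = 2.645861
x_2 = g(2.645861) = 2.645751
x_3 = g(2.645751) = 2.645751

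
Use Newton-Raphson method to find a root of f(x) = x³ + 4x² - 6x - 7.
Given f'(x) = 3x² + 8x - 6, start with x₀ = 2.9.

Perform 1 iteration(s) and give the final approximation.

f(x) = x³ + 4x² - 6x - 7
f'(x) = 3x² + 8x - 6
x₀ = 2.9

Newton-Raphson formula: x_{n+1} = x_n - f(x_n)/f'(x_n)

Iteration 1:
  f(2.900000) = 33.629000
  f'(2.900000) = 42.430000
  x_1 = 2.900000 - 33.629000/42.430000 = 2.107424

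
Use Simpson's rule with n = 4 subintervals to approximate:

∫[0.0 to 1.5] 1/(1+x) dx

f(x) = 1/(1+x)
a = 0.0, b = 1.5, n = 4
h = (b - a)/n = 0.375000

Simpson's rule: (h/3)[f(x₀) + 4f(x₁) + 2f(x₂) + ... + f(xₙ)]

x_0 = 0.0000, f(x_0) = 1.000000, coefficient = 1
x_1 = 0.3750, f(x_1) = 0.727273, coefficient = 4
x_2 = 0.7500, f(x_2) = 0.571429, coefficient = 2
x_3 = 1.1250, f(x_3) = 0.470588, coefficient = 4
x_4 = 1.5000, f(x_4) = 0.400000, coefficient = 1

I ≈ (0.375000/3) × 7.334301 = 0.916788
Exact value: 0.916291
Error: 0.000497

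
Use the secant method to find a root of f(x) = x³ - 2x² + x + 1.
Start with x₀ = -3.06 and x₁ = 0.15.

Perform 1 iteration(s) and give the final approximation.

f(x) = x³ - 2x² + x + 1
x₀ = -3.06, x₁ = 0.15

Secant formula: x_{n+1} = x_n - f(x_n)(x_n - x_{n-1})/(f(x_n) - f(x_{n-1}))

Iteration 1:
  f(-3.060000) = -49.439816
  f(0.150000) = 1.108375
  x_2 = 0.150000 - 1.108375×(0.150000 - (-3.060000))/(1.108375 - (-49.439816))
       = 0.079614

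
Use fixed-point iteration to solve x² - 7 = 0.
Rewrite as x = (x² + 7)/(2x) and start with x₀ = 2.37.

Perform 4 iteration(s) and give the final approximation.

Equation: x² - 7 = 0
Fixed-point form: x = (x² + 7)/(2x)
x₀ = 2.37

x_1 = g(2.370000) = 2.661793
x_2 = g(2.661793) = 2.645800
x_3 = g(2.645800) = 2.645751
x_4 = g(2.645751) = 2.645751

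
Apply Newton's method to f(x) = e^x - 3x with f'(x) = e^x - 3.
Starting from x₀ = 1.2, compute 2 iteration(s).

f(x) = e^x - 3x
f'(x) = e^x - 3
x₀ = 1.2

Newton-Raphson formula: x_{n+1} = x_n - f(x_n)/f'(x_n)

Iteration 1:
  f(1.200000) = -0.279883
  f'(1.200000) = 0.320117
  x_1 = 1.200000 - (-0.279883)/0.320117 = 2.074315
Iteration 2:
  f(2.074315) = 1.736148
  f'(2.074315) = 4.959094
  x_2 = 2.074315 - 1.736148/4.959094 = 1.724221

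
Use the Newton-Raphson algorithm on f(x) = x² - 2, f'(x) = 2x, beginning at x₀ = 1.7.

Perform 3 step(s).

f(x) = x² - 2
f'(x) = 2x
x₀ = 1.7

Newton-Raphson formula: x_{n+1} = x_n - f(x_n)/f'(x_n)

Iteration 1:
  f(1.700000) = 0.890000
  f'(1.700000) = 3.400000
  x_1 = 1.700000 - 0.890000/3.400000 = 1.438235
Iteration 2:
  f(1.438235) = 0.068521
  f'(1.438235) = 2.876471
  x_2 = 1.438235 - 0.068521/2.876471 = 1.414414
Iteration 3:
  f(1.414414) = 0.000567
  f'(1.414414) = 2.828828
  x_3 = 1.414414 - 0.000567/2.828828 = 1.414214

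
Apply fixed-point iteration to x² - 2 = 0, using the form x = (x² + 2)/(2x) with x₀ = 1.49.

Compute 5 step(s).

Equation: x² - 2 = 0
Fixed-point form: x = (x² + 2)/(2x)
x₀ = 1.49

x_1 = g(1.490000) = 1.416141
x_2 = g(1.416141) = 1.414215
x_3 = g(1.414215) = 1.414214
x_4 = g(1.414214) = 1.414214
x_5 = g(1.414214) = 1.414214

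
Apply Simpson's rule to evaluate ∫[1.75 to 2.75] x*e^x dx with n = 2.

f(x) = x*e^x
a = 1.75, b = 2.75, n = 2
h = (b - a)/n = 0.500000

Simpson's rule: (h/3)[f(x₀) + 4f(x₁) + 2f(x₂) + ... + f(xₙ)]

x_0 = 1.7500, f(x_0) = 10.070555, coefficient = 1
x_1 = 2.2500, f(x_1) = 21.347406, coefficient = 4
x_2 = 2.7500, f(x_2) = 43.017238, coefficient = 1

I ≈ (0.500000/3) × 138.477415 = 23.079569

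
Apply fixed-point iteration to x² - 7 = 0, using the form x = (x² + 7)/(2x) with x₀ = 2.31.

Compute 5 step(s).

Equation: x² - 7 = 0
Fixed-point form: x = (x² + 7)/(2x)
x₀ = 2.31

x_1 = g(2.310000) = 2.670152
x_2 = g(2.670152) = 2.645863
x_3 = g(2.645863) = 2.645751
x_4 = g(2.645751) = 2.645751
x_5 = g(2.645751) = 2.645751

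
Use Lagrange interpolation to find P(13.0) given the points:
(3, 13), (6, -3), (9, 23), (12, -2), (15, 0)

Lagrange interpolation formula:
P(x) = Σ yᵢ × Lᵢ(x)
where Lᵢ(x) = Π_{j≠i} (x - xⱼ)/(xᵢ - xⱼ)

L_0(13.0) = (13.0 - 6)/(3 - 6) × (13.0 - 9)/(3 - 9) × (13.0 - 12)/(3 - 12) × (13.0 - 15)/(3 - 15) = -0.028807
L_1(13.0) = (13.0 - 3)/(6 - 3) × (13.0 - 9)/(6 - 9) × (13.0 - 12)/(6 - 12) × (13.0 - 15)/(6 - 15) = 0.164609
L_2(13.0) = (13.0 - 3)/(9 - 3) × (13.0 - 6)/(9 - 6) × (13.0 - 12)/(9 - 12) × (13.0 - 15)/(9 - 15) = -0.432099
L_3(13.0) = (13.0 - 3)/(12 - 3) × (13.0 - 6)/(12 - 6) × (13.0 - 9)/(12 - 9) × (13.0 - 15)/(12 - 15) = 1.152263
L_4(13.0) = (13.0 - 3)/(15 - 3) × (13.0 - 6)/(15 - 6) × (13.0 - 9)/(15 - 9) × (13.0 - 12)/(15 - 12) = 0.144033

P(13.0) = 13×L_0(13.0) + (-3)×L_1(13.0) + 23×L_2(13.0) + (-2)×L_3(13.0) + 0×L_4(13.0)
P(13.0) = -13.111111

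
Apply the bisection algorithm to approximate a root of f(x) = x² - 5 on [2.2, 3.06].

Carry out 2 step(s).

f(x) = x² - 5
Initial interval: [2.2, 3.06]

Iteration 1:
  c_1 = (2.200000 + 3.060000)/2 = 2.630000
  f(c_1) = f(2.630000) = 1.916900
  f(a) × f(c) < 0, new interval: [2.200000, 2.630000]
Iteration 2:
  c_2 = (2.200000 + 2.630000)/2 = 2.415000
  f(c_2) = f(2.415000) = 0.832225
  f(a) × f(c) < 0, new interval: [2.200000, 2.415000]

After 2 iteration(s), the approximation is c_2 = 2.415000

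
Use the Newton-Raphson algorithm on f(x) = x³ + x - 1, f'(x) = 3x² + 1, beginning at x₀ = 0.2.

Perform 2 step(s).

f(x) = x³ + x - 1
f'(x) = 3x² + 1
x₀ = 0.2

Newton-Raphson formula: x_{n+1} = x_n - f(x_n)/f'(x_n)

Iteration 1:
  f(0.200000) = -0.792000
  f'(0.200000) = 1.120000
  x_1 = 0.200000 - (-0.792000)/1.120000 = 0.907143
Iteration 2:
  f(0.907143) = 0.653638
  f'(0.907143) = 3.468724
  x_2 = 0.907143 - 0.653638/3.468724 = 0.718705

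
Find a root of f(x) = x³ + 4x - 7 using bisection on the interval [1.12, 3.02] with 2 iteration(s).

f(x) = x³ + 4x - 7
Initial interval: [1.12, 3.02]

Iteration 1:
  c_1 = (1.120000 + 3.020000)/2 = 2.070000
  f(c_1) = f(2.070000) = 10.149743
  f(a) × f(c) < 0, new interval: [1.120000, 2.070000]
Iteration 2:
  c_2 = (1.120000 + 2.070000)/2 = 1.595000
  f(c_2) = f(1.595000) = 3.437720
  f(a) × f(c) < 0, new interval: [1.120000, 1.595000]

After 2 iteration(s), the approximation is c_2 = 1.595000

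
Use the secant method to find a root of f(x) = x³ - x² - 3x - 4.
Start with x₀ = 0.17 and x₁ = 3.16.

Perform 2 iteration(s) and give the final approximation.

f(x) = x³ - x² - 3x - 4
x₀ = 0.17, x₁ = 3.16

Secant formula: x_{n+1} = x_n - f(x_n)(x_n - x_{n-1})/(f(x_n) - f(x_{n-1}))

Iteration 1:
  f(0.170000) = -4.533987
  f(3.160000) = 8.088896
  x_2 = 3.160000 - 8.088896×(3.160000 - 0.170000)/(8.088896 - (-4.533987))
       = 1.243972
Iteration 2:
  f(3.160000) = 8.088896
  f(1.243972) = -7.354377
  x_3 = 1.243972 - (-7.354377)×(1.243972 - 3.160000)/(-7.354377 - 8.088896)
       = 2.156421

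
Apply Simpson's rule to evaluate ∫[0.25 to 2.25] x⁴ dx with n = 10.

f(x) = x⁴
a = 0.25, b = 2.25, n = 10
h = (b - a)/n = 0.200000

Simpson's rule: (h/3)[f(x₀) + 4f(x₁) + 2f(x₂) + ... + f(xₙ)]

x_0 = 0.2500, f(x_0) = 0.003906, coefficient = 1
x_1 = 0.4500, f(x_1) = 0.041006, coefficient = 4
x_2 = 0.6500, f(x_2) = 0.178506, coefficient = 2
x_3 = 0.8500, f(x_3) = 0.522006, coefficient = 4
x_4 = 1.0500, f(x_4) = 1.215506, coefficient = 2
x_5 = 1.2500, f(x_5) = 2.441406, coefficient = 4
x_6 = 1.4500, f(x_6) = 4.420506, coefficient = 2
x_7 = 1.6500, f(x_7) = 7.412006, coefficient = 4
x_8 = 1.8500, f(x_8) = 11.713506, coefficient = 2
x_9 = 2.0500, f(x_9) = 17.661006, coefficient = 4
x_10 = 2.2500, f(x_10) = 25.628906, coefficient = 1

I ≈ (0.200000/3) × 172.998587 = 11.533239
Exact value: 11.532812
Error: 0.000427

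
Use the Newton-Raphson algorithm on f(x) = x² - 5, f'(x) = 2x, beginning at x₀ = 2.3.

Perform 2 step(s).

f(x) = x² - 5
f'(x) = 2x
x₀ = 2.3

Newton-Raphson formula: x_{n+1} = x_n - f(x_n)/f'(x_n)

Iteration 1:
  f(2.300000) = 0.290000
  f'(2.300000) = 4.600000
  x_1 = 2.300000 - 0.290000/4.600000 = 2.236957
Iteration 2:
  f(2.236957) = 0.003974
  f'(2.236957) = 4.473913
  x_2 = 2.236957 - 0.003974/4.473913 = 2.236068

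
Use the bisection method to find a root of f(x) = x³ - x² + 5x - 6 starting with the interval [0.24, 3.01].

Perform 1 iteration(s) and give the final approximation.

f(x) = x³ - x² + 5x - 6
Initial interval: [0.24, 3.01]

Iteration 1:
  c_1 = (0.240000 + 3.010000)/2 = 1.625000
  f(c_1) = f(1.625000) = 3.775391
  f(a) × f(c) < 0, new interval: [0.240000, 1.625000]

After 1 iteration(s), the approximation is c_1 = 1.625000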